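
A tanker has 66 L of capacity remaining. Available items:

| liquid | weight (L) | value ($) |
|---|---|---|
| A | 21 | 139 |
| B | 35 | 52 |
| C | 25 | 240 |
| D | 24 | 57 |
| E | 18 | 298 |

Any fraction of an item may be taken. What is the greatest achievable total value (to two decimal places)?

681.75

Sort by value per unit weight and fill in that order.
Ratios (sorted): E 16.56, C 9.60, A 6.62, D 2.38, B 1.49
take E (18 @ 298); take C (25 @ 240); take A (21 @ 139); take 2/24 of D → 4.75. Capacity used 66/66.
Total value = 681.75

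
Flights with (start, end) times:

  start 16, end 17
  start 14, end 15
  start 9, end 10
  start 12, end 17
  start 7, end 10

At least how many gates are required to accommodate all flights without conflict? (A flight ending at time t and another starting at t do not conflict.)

Count concurrent intervals with a sweep; the peak is the room count.
starts: [7, 9, 12, 14, 16]
ends:   [10, 10, 15, 17, 17]
s7→1 s9→2  — peak 2.

2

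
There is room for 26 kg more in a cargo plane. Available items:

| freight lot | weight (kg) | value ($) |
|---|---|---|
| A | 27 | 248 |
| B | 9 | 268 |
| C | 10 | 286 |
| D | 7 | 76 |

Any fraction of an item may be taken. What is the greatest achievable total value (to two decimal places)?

630.00

Order: B (268/9=29.78) > C (286/10=28.60) > D (76/7=10.86) > A (248/27=9.19)
Fill: take B (9 @ 268) → take C (10 @ 286) → take D (7 @ 76); 26/26 used.
Total value = 630.00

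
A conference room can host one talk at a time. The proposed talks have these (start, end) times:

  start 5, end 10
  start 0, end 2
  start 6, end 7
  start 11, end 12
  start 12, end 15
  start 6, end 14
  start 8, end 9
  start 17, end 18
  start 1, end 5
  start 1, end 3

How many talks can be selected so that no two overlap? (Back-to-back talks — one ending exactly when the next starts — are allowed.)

6

Sort by end time and greedily take each interval whose start is ≥ the last chosen end.
By end time: (0,2), (1,3), (1,5), (6,7), (8,9), (5,10), (11,12), (6,14), (12,15), (17,18).
Pick (0,2); next start ≥ 2 → (6,7); next start ≥ 7 → (8,9); next start ≥ 9 → (11,12); next start ≥ 12 → (12,15); next start ≥ 15 → (17,18).
Selected 6 talks.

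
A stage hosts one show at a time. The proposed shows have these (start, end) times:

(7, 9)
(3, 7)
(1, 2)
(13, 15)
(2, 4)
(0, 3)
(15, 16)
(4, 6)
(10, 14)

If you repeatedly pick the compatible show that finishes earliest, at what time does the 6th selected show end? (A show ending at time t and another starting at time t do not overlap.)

16

Greedy by earliest finish: after sorting by end time, pick each interval compatible with the last pick.
Sorted by end: (1,2)  (0,3)  (2,4)  (4,6)  (3,7)  (7,9)  (10,14)  (13,15)  (15,16)
take (1,2); take (2,4); take (4,6); skip (3,7); take (7,9); take (10,14); take (15,16).
Selected: (1,2) (2,4) (4,6) (7,9) (10,14) (15,16)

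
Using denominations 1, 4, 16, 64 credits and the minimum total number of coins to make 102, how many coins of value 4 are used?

Greedy: take as many of the largest coin as possible, then repeat with the remainder.
102 = 1×64 + 2×16 + 1×4 + 2×1
Count of 4: 1

1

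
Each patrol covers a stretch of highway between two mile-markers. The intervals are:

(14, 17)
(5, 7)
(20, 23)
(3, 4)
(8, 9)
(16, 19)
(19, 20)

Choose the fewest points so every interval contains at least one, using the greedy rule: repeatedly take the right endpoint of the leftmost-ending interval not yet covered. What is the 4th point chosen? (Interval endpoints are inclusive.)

17

Sort by right endpoint; whenever an interval is uncovered, place a point at its right end.
By right end: [3,4]  [5,7]  [8,9]  [14,17]  [16,19]  [19,20]  [20,23]
[3,4] uncovered → point at 4; [5,7] uncovered → point at 7; [8,9] uncovered → point at 9; [14,17] uncovered → point at 17; [19,20] uncovered → point at 20.
Points: 4, 7, 9, 17, 20 (5 total).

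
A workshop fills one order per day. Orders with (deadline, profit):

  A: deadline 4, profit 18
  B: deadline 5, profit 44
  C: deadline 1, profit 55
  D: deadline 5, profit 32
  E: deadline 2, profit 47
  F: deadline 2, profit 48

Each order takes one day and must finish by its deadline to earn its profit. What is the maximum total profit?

Take jobs in profit order; each goes to the latest open slot no later than its deadline.
By profit: C(d1,55), F(d2,48), E(d2,47), B(d5,44), D(d5,32), A(d4,18)
C→slot 1; F→slot 2; E skipped; B→slot 5; D→slot 4; A→slot 3.
Profit = 55 + 48 + 18 + 32 + 44 = 197

197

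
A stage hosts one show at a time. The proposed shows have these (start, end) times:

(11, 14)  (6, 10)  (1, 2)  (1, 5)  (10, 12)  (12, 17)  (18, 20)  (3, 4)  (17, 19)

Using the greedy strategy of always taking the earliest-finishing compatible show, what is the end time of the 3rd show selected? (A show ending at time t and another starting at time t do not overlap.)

10

Greedy by earliest finish: after sorting by end time, pick each interval compatible with the last pick.
By end time: (1,2), (3,4), (1,5), (6,10), (10,12), (11,14), (12,17), (17,19), (18,20).
Pick (1,2); next start ≥ 2 → (3,4); next start ≥ 4 → (6,10); next start ≥ 10 → (10,12); next start ≥ 12 → (12,17); next start ≥ 17 → (17,19).
Selected: (1,2) (3,4) (6,10) (10,12) (12,17) (17,19)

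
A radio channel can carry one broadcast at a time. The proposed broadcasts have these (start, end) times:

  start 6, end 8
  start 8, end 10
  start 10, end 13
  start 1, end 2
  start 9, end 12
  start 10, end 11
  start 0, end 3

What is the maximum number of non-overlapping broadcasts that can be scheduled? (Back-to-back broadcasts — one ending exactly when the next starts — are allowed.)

Order by finish time; keep every interval that doesn't clash with the previous kept one.
Sorted by end: (1,2)  (0,3)  (6,8)  (8,10)  (10,11)  (9,12)  (10,13)
take (1,2); take (6,8); take (8,10); take (10,11); skip (9,12).
Selected 4 broadcasts.

4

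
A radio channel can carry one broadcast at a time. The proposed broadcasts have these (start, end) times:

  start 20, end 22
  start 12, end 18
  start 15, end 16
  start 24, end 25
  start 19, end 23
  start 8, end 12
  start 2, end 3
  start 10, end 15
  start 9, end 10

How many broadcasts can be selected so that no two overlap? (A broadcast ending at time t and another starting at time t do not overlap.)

Sort by end time and greedily take each interval whose start is ≥ the last chosen end.
By end time: (2,3), (9,10), (8,12), (10,15), (15,16), (12,18), (20,22), (19,23), (24,25).
Pick (2,3); next start ≥ 3 → (9,10); next start ≥ 10 → (10,15); next start ≥ 15 → (15,16); next start ≥ 16 → (20,22); next start ≥ 22 → (24,25).
Selected 6 broadcasts.

6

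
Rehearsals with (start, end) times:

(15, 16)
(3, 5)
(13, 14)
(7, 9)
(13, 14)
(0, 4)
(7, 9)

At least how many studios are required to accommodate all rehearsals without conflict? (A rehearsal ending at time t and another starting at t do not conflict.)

The answer is the maximum number of intervals overlapping at any instant.
Events (time:±→running): 0:+→1 3:+→2 … peak 2.

2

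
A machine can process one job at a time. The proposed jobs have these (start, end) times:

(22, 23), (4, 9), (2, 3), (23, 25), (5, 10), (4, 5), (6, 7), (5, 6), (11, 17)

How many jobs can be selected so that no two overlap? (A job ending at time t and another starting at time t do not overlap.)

Order by finish time; keep every interval that doesn't clash with the previous kept one.
Sorted by end: (2,3)  (4,5)  (5,6)  (6,7)  (4,9)  (5,10)  (11,17)  (22,23)  (23,25)
take (2,3); take (4,5); take (5,6); take (6,7); skip (4,9); take (11,17); take (22,23); take (23,25).
Selected 7 jobs.

7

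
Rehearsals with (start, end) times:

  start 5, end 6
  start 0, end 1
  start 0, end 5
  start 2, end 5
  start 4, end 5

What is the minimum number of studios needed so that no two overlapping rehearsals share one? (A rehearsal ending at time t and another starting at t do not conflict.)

3

The answer is the maximum number of intervals overlapping at any instant.
starts: [0, 0, 2, 4, 5]
ends:   [1, 5, 5, 5, 6]
s0→1 s0→2 e1→1 s2→2 s4→3  — peak 3.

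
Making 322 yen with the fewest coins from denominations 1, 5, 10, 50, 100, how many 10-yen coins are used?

2

322 = 3×100 + 2×10 + 2×1
Count of 10: 2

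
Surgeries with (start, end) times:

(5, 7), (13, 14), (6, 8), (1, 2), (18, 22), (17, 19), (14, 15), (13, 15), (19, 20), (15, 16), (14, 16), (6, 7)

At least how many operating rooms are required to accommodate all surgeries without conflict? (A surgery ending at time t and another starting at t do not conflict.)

Count concurrent intervals with a sweep; the peak is the room count.
starts: [1, 5, 6, 6, 13, 13, 14, 14, 15, 17, 18, 19]
ends:   [2, 7, 7, 8, 14, 15, 15, 16, 16, 19, 20, 22]
s1→1 e2→0 s5→1 s6→2 s6→3  — peak 3.

3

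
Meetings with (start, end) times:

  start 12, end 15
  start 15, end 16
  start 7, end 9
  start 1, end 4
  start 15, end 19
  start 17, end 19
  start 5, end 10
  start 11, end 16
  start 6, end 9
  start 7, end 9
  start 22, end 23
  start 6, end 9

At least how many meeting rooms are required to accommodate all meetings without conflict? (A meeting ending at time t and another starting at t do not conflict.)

5

Events (time:±→running): 1:+→1 4:-→0 5:+→1 6:+→2 6:+→3 7:+→4 7:+→5 … peak 5.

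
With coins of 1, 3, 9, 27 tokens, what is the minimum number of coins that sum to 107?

9

107 = 3×27 + 2×9 + 2×3 + 2×1
Total coins = 3 + 2 + 2 + 2 = 9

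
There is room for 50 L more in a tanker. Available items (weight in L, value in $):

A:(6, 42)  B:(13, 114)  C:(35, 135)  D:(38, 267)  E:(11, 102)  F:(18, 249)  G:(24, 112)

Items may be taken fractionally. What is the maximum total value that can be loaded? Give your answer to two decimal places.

521.21

Ratios (sorted): F 13.83, E 9.27, B 8.77, D 7.03, A 7.00, G 4.67, C 3.86
take F (18 @ 249); take E (11 @ 102); take B (13 @ 114); take 8/38 of D → 56.21. Capacity used 50/50.
Total value = 521.21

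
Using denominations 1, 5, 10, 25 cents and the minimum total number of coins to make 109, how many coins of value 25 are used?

Greedy: take as many of the largest coin as possible, then repeat with the remainder.
109 = 4×25 + 1×5 + 4×1
Count of 25: 4

4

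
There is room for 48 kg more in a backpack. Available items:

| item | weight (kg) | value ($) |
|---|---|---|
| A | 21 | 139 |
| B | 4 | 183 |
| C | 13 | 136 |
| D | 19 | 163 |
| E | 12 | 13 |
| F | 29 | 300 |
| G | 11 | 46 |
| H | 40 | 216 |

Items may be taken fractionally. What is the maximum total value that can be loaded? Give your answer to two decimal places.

Sort by value per unit weight and fill in that order.
Ratios (sorted): B 45.75, C 10.46, F 10.34, D 8.58, A 6.62, H 5.40, G 4.18, E 1.08
take B (4 @ 183); take C (13 @ 136); take F (29 @ 300); take 2/19 of D → 17.16. Capacity used 48/48.
Total value = 636.16

636.16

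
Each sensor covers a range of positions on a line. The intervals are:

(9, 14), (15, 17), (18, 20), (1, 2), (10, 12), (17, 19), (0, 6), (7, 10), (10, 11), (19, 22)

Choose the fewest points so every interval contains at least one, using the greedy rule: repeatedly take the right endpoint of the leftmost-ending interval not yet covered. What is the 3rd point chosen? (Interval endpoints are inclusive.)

17

By right end: [1,2]  [0,6]  [7,10]  [10,11]  [10,12]  [9,14]  [15,17]  [17,19]  [18,20]  [19,22]
[1,2] uncovered → point at 2; [7,10] uncovered → point at 10; [15,17] uncovered → point at 17; [18,20] uncovered → point at 20.
Points: 2, 10, 17, 20 (4 total).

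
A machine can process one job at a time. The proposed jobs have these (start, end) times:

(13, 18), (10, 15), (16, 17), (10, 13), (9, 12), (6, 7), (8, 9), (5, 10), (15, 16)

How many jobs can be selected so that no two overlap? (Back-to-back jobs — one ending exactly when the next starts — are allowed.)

By end time: (6,7), (8,9), (5,10), (9,12), (10,13), (10,15), (15,16), (16,17), (13,18).
Pick (6,7); next start ≥ 7 → (8,9); next start ≥ 9 → (9,12); next start ≥ 12 → (15,16); next start ≥ 16 → (16,17).
Selected 5 jobs.

5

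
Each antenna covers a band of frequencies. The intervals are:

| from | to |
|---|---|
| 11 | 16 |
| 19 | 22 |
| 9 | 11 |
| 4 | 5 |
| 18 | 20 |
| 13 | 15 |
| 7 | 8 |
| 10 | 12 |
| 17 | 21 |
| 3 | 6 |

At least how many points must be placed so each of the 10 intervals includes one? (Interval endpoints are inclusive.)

5

Sort by right endpoint; whenever an interval is uncovered, place a point at its right end.
Sorted: [4,5] [3,6] [7,8] [9,11] [10,12] [13,15] [11,16] [18,20] [17,21] [19,22]
{[4,5],[3,6]} hit by 5; {[7,8]} hit by 8; {[9,11],[10,12]} hit by 11; {[13,15],[11,16]} hit by 15; {[18,20],[17,21],[19,22]} hit by 20.
Points: 5, 8, 11, 15, 20 (5 total).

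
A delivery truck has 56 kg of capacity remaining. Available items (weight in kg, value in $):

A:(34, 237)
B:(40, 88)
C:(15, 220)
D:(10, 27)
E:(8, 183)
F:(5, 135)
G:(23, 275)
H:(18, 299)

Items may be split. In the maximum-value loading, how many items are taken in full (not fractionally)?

Order: F (135/5=27.00) > E (183/8=22.88) > H (299/18=16.61) > C (220/15=14.67) > G (275/23=11.96) > A (237/34=6.97) > D (27/10=2.70) > B (88/40=2.20)
Fill: take F (5 @ 135) → take E (8 @ 183) → take H (18 @ 299) → take C (15 @ 220) → take 10/23 of G → 119.57; 56/56 used.
4 item(s) taken whole; one partial (take 10/23 of G).

4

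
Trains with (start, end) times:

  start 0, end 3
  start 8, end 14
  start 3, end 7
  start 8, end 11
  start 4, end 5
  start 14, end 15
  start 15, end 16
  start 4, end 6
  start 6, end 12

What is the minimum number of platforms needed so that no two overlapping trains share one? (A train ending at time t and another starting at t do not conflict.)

Events (time:±→running): 0:+→1 3:-→0 3:+→1 4:+→2 4:+→3 … peak 3.

3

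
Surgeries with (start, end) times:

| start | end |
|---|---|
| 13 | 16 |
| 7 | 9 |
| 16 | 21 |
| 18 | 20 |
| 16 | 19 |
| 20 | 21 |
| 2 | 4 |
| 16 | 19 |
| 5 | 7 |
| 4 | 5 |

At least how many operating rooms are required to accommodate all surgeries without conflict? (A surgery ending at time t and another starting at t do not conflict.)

starts: [2, 4, 5, 7, 13, 16, 16, 16, 18, 20]
ends:   [4, 5, 7, 9, 16, 19, 19, 20, 21, 21]
s2→1 e4→0 s4→1 e5→0 s5→1 e7→0 s7→1 e9→0 s13→1 e16→0 s16→1 s16→2 s16→3 s18→4  — peak 4.

4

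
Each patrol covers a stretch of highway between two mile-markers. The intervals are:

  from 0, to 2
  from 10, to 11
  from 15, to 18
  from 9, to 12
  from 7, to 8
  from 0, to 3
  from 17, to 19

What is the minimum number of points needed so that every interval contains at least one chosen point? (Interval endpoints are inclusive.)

4

Sort by right endpoint; whenever an interval is uncovered, place a point at its right end.
Sorted: [0,2] [0,3] [7,8] [10,11] [9,12] [15,18] [17,19]
{[0,2],[0,3]} hit by 2; {[7,8]} hit by 8; {[10,11],[9,12]} hit by 11; {[15,18],[17,19]} hit by 18.
Points: 2, 8, 11, 18 (4 total).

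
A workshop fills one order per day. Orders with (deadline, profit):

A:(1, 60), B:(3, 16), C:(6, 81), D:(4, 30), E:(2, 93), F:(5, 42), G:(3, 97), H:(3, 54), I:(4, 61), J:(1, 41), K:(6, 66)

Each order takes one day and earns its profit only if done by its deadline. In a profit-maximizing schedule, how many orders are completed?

6

Take jobs in profit order; each goes to the latest open slot no later than its deadline.
By profit: G(d3,97), E(d2,93), C(d6,81), K(d6,66), I(d4,61), A(d1,60), H(d3,54), F(d5,42), J(d1,41), D(d4,30), B(d3,16)
G→slot 3; E→slot 2; C→slot 6; K→slot 5; I→slot 4; A→slot 1; H skipped; F skipped; J skipped; D skipped; B skipped.
6 of 11 scheduled.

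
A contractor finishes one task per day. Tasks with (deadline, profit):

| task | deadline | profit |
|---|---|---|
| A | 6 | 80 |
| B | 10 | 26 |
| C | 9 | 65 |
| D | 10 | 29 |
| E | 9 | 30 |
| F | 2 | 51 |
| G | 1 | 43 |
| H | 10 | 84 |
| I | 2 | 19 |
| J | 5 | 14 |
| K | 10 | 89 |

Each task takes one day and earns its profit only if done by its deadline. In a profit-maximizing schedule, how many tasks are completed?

Sort by profit descending; place each in the latest free slot ≤ its deadline.
By profit: K(d10,89), H(d10,84), A(d6,80), C(d9,65), F(d2,51), G(d1,43), E(d9,30), D(d10,29), B(d10,26), I(d2,19), J(d5,14)
K→slot 10; H→slot 9; A→slot 6; C→slot 8; F→slot 2; G→slot 1; E→slot 7; D→slot 5; B→slot 4; I skipped; J→slot 3.
10 of 11 scheduled.

10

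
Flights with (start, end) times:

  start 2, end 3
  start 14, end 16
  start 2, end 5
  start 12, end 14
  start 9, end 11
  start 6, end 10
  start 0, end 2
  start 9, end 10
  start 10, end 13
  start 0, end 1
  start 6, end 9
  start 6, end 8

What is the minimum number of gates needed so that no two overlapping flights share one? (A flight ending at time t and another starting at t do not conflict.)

3

starts: [0, 0, 2, 2, 6, 6, 6, 9, 9, 10, 12, 14]
ends:   [1, 2, 3, 5, 8, 9, 10, 10, 11, 13, 14, 16]
s0→1 s0→2 e1→1 e2→0 s2→1 s2→2 e3→1 e5→0 s6→1 s6→2 s6→3  — peak 3.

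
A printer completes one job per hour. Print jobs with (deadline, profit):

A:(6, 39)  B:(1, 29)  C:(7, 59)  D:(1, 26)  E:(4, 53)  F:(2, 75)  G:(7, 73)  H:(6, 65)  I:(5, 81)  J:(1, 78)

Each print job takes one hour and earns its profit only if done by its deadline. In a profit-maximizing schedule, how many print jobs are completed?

Sort by profit descending; place each in the latest free slot ≤ its deadline.
Profit order: I=81 J=78 F=75 G=73 H=65 C=59 E=53 A=39 B=29 D=26
Assign: I→slot 5, J→slot 1, F→slot 2, G→slot 7, H→slot 6, C→slot 4, E→slot 3, A skipped, B skipped, D skipped.
Slots: [1:J] [2:F] [3:E] [4:C] [5:I] [6:H] [7:G]
7 of 10 scheduled.

7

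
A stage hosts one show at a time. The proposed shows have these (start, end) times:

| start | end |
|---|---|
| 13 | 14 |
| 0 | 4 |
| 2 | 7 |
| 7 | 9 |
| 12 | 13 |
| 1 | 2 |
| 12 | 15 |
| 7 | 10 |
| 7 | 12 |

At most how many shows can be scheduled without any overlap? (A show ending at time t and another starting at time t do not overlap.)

5

By end time: (1,2), (0,4), (2,7), (7,9), (7,10), (7,12), (12,13), (13,14), (12,15).
Pick (1,2); next start ≥ 2 → (2,7); next start ≥ 7 → (7,9); next start ≥ 9 → (12,13); next start ≥ 13 → (13,14).
Selected 5 shows.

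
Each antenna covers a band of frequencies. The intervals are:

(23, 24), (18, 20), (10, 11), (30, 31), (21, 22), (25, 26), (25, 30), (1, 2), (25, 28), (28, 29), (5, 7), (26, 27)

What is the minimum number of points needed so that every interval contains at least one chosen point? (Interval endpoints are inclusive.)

9

By right end: [1,2]  [5,7]  [10,11]  [18,20]  [21,22]  [23,24]  [25,26]  [26,27]  [25,28]  [28,29]  [25,30]  [30,31]
[1,2] uncovered → point at 2; [5,7] uncovered → point at 7; [10,11] uncovered → point at 11; [18,20] uncovered → point at 20; [21,22] uncovered → point at 22; [23,24] uncovered → point at 24; [25,26] uncovered → point at 26; [28,29] uncovered → point at 29; [30,31] uncovered → point at 31.
Points: 2, 7, 11, 20, 22, 24, 26, 29, 31 (9 total).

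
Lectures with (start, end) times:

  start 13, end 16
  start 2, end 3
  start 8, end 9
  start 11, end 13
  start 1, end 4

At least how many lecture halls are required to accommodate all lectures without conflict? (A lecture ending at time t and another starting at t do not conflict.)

The answer is the maximum number of intervals overlapping at any instant.
starts: [1, 2, 8, 11, 13]
ends:   [3, 4, 9, 13, 16]
s1→1 s2→2  — peak 2.

2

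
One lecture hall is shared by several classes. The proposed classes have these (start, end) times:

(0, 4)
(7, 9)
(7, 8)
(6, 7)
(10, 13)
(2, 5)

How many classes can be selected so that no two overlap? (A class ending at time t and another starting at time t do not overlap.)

Greedy by earliest finish: after sorting by end time, pick each interval compatible with the last pick.
Sorted by end: (0,4)  (2,5)  (6,7)  (7,8)  (7,9)  (10,13)
take (0,4); take (6,7); take (7,8); take (10,13).
Selected 4 classes.

4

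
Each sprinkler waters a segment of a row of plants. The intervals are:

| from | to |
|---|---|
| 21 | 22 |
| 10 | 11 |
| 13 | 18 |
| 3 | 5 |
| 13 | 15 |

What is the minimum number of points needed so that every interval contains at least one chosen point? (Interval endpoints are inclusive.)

4

Sorted: [3,5] [10,11] [13,15] [13,18] [21,22]
{[3,5]} hit by 5; {[10,11]} hit by 11; {[13,15],[13,18]} hit by 15; {[21,22]} hit by 22.
Points: 5, 11, 15, 22 (4 total).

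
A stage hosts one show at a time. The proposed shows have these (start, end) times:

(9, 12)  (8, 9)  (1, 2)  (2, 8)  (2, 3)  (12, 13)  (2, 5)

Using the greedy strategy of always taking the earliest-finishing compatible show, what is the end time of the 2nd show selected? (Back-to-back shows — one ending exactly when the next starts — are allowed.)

By end time: (1,2), (2,3), (2,5), (2,8), (8,9), (9,12), (12,13).
Pick (1,2); next start ≥ 2 → (2,3); next start ≥ 3 → (8,9); next start ≥ 9 → (9,12); next start ≥ 12 → (12,13).
Selected: (1,2) (2,3) (8,9) (9,12) (12,13)

3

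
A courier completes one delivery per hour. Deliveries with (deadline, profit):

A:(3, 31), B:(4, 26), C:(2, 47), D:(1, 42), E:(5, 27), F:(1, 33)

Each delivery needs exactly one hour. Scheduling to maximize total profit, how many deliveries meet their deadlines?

5

Take jobs in profit order; each goes to the latest open slot no later than its deadline.
Profit order: C=47 D=42 F=33 A=31 E=27 B=26
Assign: C→slot 2, D→slot 1, F skipped, A→slot 3, E→slot 5, B→slot 4.
Slots: [1:D] [2:C] [3:A] [4:B] [5:E]
5 of 6 scheduled.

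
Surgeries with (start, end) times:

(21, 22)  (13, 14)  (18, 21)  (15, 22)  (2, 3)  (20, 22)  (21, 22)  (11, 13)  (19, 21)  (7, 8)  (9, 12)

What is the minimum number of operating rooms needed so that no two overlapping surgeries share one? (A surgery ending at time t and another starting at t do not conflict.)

starts: [2, 7, 9, 11, 13, 15, 18, 19, 20, 21, 21]
ends:   [3, 8, 12, 13, 14, 21, 21, 22, 22, 22, 22]
s2→1 e3→0 s7→1 e8→0 s9→1 s11→2 e12→1 e13→0 s13→1 e14→0 s15→1 s18→2 s19→3 s20→4  — peak 4.

4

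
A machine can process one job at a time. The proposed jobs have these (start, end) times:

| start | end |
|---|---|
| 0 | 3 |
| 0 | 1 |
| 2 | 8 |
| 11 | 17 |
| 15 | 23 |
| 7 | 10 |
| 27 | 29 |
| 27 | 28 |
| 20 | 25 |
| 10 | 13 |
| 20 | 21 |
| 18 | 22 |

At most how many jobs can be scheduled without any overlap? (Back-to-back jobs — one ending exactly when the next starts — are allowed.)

Sorted by end: (0,1)  (0,3)  (2,8)  (7,10)  (10,13)  (11,17)  (20,21)  (18,22)  (15,23)  (20,25)  (27,28)  (27,29)
take (0,1); skip (0,3); take (2,8); skip (7,10); take (10,13); skip (11,17); take (20,21); skip (20,25); take (27,28).
Selected 5 jobs.

5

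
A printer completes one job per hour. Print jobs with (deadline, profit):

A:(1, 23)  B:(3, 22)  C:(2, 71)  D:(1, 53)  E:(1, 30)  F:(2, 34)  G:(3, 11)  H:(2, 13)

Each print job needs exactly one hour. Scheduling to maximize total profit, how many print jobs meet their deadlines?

Take jobs in profit order; each goes to the latest open slot no later than its deadline.
By profit: C(d2,71), D(d1,53), F(d2,34), E(d1,30), A(d1,23), B(d3,22), H(d2,13), G(d3,11)
C→slot 2; D→slot 1; F skipped; E skipped; A skipped; B→slot 3; H skipped; G skipped.
3 of 8 scheduled.

3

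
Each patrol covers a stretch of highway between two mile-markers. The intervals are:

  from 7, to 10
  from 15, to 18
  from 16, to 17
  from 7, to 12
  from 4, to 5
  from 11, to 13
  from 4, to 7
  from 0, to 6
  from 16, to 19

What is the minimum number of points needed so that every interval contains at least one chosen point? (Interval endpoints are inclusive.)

4

Sort by right endpoint; whenever an interval is uncovered, place a point at its right end.
Sorted: [4,5] [0,6] [4,7] [7,10] [7,12] [11,13] [16,17] [15,18] [16,19]
{[4,5],[0,6],[4,7]} hit by 5; {[7,10],[7,12]} hit by 10; {[11,13]} hit by 13; {[16,17],[15,18],[16,19]} hit by 17.
Points: 5, 10, 13, 17 (4 total).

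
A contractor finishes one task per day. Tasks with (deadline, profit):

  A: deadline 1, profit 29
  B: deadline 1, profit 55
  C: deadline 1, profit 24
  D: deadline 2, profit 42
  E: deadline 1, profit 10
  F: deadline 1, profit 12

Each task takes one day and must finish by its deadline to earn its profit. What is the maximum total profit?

Sort by profit descending; place each in the latest free slot ≤ its deadline.
By profit: B(d1,55), D(d2,42), A(d1,29), C(d1,24), F(d1,12), E(d1,10)
B→slot 1; D→slot 2; A skipped; C skipped; F skipped; E skipped.
Profit = 55 + 42 = 97

97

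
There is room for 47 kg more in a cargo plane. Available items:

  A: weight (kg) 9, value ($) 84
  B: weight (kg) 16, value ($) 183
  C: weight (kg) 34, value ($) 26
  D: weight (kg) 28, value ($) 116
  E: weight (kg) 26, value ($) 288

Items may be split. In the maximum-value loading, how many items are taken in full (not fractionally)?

Sort by value per unit weight and fill in that order.
Order: B (183/16=11.44) > E (288/26=11.08) > A (84/9=9.33) > D (116/28=4.14) > C (26/34=0.76)
Fill: take B (16 @ 183) → take E (26 @ 288) → take 5/9 of A → 46.67; 47/47 used.
2 item(s) taken whole; one partial (take 5/9 of A).

2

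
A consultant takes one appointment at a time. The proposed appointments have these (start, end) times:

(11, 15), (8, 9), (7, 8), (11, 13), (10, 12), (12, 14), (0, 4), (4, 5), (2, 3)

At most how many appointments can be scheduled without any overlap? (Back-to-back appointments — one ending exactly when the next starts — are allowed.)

By end time: (2,3), (0,4), (4,5), (7,8), (8,9), (10,12), (11,13), (12,14), (11,15).
Pick (2,3); next start ≥ 3 → (4,5); next start ≥ 5 → (7,8); next start ≥ 8 → (8,9); next start ≥ 9 → (10,12); next start ≥ 12 → (12,14).
Selected 6 appointments.

6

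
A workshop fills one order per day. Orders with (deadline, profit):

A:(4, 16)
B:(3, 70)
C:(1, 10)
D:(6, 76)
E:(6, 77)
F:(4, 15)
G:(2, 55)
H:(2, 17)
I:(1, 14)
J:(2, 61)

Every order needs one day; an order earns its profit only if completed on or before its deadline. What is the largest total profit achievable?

355

Take jobs in profit order; each goes to the latest open slot no later than its deadline.
By profit: E(d6,77), D(d6,76), B(d3,70), J(d2,61), G(d2,55), H(d2,17), A(d4,16), F(d4,15), I(d1,14), C(d1,10)
E→slot 6; D→slot 5; B→slot 3; J→slot 2; G→slot 1; H skipped; A→slot 4; F skipped; I skipped; C skipped.
Profit = 55 + 61 + 70 + 16 + 76 + 77 = 355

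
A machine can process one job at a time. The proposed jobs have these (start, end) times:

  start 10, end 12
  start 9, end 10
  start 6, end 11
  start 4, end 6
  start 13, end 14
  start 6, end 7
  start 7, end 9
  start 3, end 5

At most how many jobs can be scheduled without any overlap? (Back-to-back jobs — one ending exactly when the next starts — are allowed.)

6

Sort by end time and greedily take each interval whose start is ≥ the last chosen end.
By end time: (3,5), (4,6), (6,7), (7,9), (9,10), (6,11), (10,12), (13,14).
Pick (3,5); next start ≥ 5 → (6,7); next start ≥ 7 → (7,9); next start ≥ 9 → (9,10); next start ≥ 10 → (10,12); next start ≥ 12 → (13,14).
Selected 6 jobs.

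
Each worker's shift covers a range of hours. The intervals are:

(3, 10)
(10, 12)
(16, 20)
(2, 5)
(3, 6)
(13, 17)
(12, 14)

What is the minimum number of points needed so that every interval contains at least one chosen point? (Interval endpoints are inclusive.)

3

Sort by right endpoint; whenever an interval is uncovered, place a point at its right end.
By right end: [2,5]  [3,6]  [3,10]  [10,12]  [12,14]  [13,17]  [16,20]
[2,5] uncovered → point at 5; [10,12] uncovered → point at 12; [13,17] uncovered → point at 17.
Points: 5, 12, 17 (3 total).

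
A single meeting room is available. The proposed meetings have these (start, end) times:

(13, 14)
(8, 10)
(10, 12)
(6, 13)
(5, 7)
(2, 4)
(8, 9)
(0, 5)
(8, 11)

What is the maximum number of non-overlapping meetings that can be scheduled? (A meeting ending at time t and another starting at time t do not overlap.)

5

Sorted by end: (2,4)  (0,5)  (5,7)  (8,9)  (8,10)  (8,11)  (10,12)  (6,13)  (13,14)
take (2,4); take (5,7); take (8,9); skip (8,10); skip (8,11); take (10,12); take (13,14).
Selected 5 meetings.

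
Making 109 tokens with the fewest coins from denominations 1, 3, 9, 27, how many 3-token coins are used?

0

Greedy: take as many of the largest coin as possible, then repeat with the remainder.
109 − 4×27→1 − 1×1→0
Count of 3: 0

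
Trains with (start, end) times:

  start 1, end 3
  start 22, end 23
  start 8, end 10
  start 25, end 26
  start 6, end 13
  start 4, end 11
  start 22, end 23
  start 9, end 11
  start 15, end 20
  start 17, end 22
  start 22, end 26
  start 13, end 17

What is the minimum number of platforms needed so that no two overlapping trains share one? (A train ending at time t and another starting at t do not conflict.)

Events (time:±→running): 1:+→1 3:-→0 4:+→1 6:+→2 8:+→3 9:+→4 … peak 4.

4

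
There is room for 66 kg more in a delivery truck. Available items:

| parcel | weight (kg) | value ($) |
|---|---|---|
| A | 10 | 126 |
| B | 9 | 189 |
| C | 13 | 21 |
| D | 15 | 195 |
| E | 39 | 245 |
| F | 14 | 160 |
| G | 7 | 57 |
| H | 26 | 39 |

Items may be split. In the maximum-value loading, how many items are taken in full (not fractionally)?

5

Ratios (sorted): B 21.00, D 13.00, A 12.60, F 11.43, G 8.14, E 6.28, C 1.62, H 1.50
take B (9 @ 189); take D (15 @ 195); take A (10 @ 126); take F (14 @ 160); take G (7 @ 57); take 11/39 of E → 69.10. Capacity used 66/66.
5 item(s) taken whole; one partial (take 11/39 of E).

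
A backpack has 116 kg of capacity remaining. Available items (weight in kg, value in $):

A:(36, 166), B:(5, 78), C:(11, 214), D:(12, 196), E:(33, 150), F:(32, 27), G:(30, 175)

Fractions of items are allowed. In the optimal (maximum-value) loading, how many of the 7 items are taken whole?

Sort by value per unit weight and fill in that order.
Order: C (214/11=19.45) > D (196/12=16.33) > B (78/5=15.60) > G (175/30=5.83) > A (166/36=4.61) > E (150/33=4.55) > F (27/32=0.84)
Fill: take C (11 @ 214) → take D (12 @ 196) → take B (5 @ 78) → take G (30 @ 175) → take A (36 @ 166) → take 22/33 of E → 100.00; 116/116 used.
5 item(s) taken whole; one partial (take 22/33 of E).

5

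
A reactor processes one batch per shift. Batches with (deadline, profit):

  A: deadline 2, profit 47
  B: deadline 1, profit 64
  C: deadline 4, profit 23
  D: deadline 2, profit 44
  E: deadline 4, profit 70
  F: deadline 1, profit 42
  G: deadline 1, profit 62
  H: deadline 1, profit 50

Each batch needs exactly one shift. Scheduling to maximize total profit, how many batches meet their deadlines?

4

Take jobs in profit order; each goes to the latest open slot no later than its deadline.
Profit order: E=70 B=64 G=62 H=50 A=47 D=44 F=42 C=23
Assign: E→slot 4, B→slot 1, G skipped, H skipped, A→slot 2, D skipped, F skipped, C→slot 3.
Slots: [1:B] [2:A] [3:C] [4:E]
4 of 8 scheduled.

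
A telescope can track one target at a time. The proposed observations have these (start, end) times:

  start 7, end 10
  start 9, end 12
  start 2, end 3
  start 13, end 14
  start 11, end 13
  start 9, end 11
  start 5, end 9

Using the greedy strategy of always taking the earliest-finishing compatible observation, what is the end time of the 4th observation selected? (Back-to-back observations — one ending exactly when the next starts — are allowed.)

By end time: (2,3), (5,9), (7,10), (9,11), (9,12), (11,13), (13,14).
Pick (2,3); next start ≥ 3 → (5,9); next start ≥ 9 → (9,11); next start ≥ 11 → (11,13); next start ≥ 13 → (13,14).
Selected: (2,3) (5,9) (9,11) (11,13) (13,14)

13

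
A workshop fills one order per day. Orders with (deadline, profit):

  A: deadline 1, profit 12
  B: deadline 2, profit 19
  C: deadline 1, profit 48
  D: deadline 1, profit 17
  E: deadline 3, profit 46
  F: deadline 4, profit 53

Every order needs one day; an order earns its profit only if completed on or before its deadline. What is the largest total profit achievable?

Sort by profit descending; place each in the latest free slot ≤ its deadline.
By profit: F(d4,53), C(d1,48), E(d3,46), B(d2,19), D(d1,17), A(d1,12)
F→slot 4; C→slot 1; E→slot 3; B→slot 2; D skipped; A skipped.
Profit = 48 + 19 + 46 + 53 = 166

166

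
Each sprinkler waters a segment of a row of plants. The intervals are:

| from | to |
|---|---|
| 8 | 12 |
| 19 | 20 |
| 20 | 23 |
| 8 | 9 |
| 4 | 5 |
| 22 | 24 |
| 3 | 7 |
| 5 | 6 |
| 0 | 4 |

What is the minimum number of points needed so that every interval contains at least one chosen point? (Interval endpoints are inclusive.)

Process intervals by earliest right end; each time one isn't hit yet, stab at its right endpoint.
By right end: [0,4]  [4,5]  [5,6]  [3,7]  [8,9]  [8,12]  [19,20]  [20,23]  [22,24]
[0,4] uncovered → point at 4; [5,6] uncovered → point at 6; [8,9] uncovered → point at 9; [19,20] uncovered → point at 20; [22,24] uncovered → point at 24.
Points: 4, 6, 9, 20, 24 (5 total).

5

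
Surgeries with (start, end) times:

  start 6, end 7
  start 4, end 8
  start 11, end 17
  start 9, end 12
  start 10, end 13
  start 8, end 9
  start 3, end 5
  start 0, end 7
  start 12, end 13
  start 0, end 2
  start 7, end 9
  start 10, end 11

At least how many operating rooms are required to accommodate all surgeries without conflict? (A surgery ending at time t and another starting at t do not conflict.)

3

Events (time:±→running): 0:+→1 0:+→2 2:-→1 3:+→2 4:+→3 … peak 3.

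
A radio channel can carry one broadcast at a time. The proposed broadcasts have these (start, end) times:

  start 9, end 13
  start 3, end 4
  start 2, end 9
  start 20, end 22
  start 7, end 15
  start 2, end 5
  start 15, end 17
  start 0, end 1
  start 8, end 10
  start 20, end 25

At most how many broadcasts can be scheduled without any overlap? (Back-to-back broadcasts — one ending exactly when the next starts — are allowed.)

By end time: (0,1), (3,4), (2,5), (2,9), (8,10), (9,13), (7,15), (15,17), (20,22), (20,25).
Pick (0,1); next start ≥ 1 → (3,4); next start ≥ 4 → (8,10); next start ≥ 10 → (15,17); next start ≥ 17 → (20,22).
Selected 5 broadcasts.

5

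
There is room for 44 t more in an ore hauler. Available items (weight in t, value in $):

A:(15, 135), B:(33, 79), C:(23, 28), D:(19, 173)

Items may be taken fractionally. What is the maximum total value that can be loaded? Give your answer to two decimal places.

Ratios (sorted): D 9.11, A 9.00, B 2.39, C 1.22
take D (19 @ 173); take A (15 @ 135); take 10/33 of B → 23.94. Capacity used 44/44.
Total value = 331.94

331.94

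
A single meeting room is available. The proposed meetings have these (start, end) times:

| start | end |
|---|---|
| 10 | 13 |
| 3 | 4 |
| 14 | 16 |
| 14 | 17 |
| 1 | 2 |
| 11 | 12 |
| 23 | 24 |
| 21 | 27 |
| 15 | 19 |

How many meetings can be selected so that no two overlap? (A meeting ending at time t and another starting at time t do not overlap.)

By end time: (1,2), (3,4), (11,12), (10,13), (14,16), (14,17), (15,19), (23,24), (21,27).
Pick (1,2); next start ≥ 2 → (3,4); next start ≥ 4 → (11,12); next start ≥ 12 → (14,16); next start ≥ 16 → (23,24).
Selected 5 meetings.

5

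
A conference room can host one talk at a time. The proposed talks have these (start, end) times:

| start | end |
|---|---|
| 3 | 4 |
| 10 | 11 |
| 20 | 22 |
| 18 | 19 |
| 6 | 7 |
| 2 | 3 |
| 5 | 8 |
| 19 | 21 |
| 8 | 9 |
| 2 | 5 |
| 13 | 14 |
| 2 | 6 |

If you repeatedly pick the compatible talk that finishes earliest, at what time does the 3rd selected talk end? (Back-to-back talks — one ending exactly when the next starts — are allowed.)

7

Order by finish time; keep every interval that doesn't clash with the previous kept one.
Sorted by end: (2,3)  (3,4)  (2,5)  (2,6)  (6,7)  (5,8)  (8,9)  (10,11)  (13,14)  (18,19)  (19,21)  (20,22)
take (2,3); take (3,4); take (6,7); take (8,9); take (10,11); take (13,14); take (18,19); take (19,21); skip (20,22).
Selected: (2,3) (3,4) (6,7) (8,9) (10,11) (13,14) (18,19) (19,21)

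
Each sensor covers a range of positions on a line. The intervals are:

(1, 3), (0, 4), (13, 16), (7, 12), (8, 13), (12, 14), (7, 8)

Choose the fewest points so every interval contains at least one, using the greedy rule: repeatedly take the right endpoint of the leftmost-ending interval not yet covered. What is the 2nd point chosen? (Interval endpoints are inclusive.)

Process intervals by earliest right end; each time one isn't hit yet, stab at its right endpoint.
Sorted: [1,3] [0,4] [7,8] [7,12] [8,13] [12,14] [13,16]
{[1,3],[0,4]} hit by 3; {[7,8],[7,12],[8,13]} hit by 8; {[12,14],[13,16]} hit by 14.
Points: 3, 8, 14 (3 total).

8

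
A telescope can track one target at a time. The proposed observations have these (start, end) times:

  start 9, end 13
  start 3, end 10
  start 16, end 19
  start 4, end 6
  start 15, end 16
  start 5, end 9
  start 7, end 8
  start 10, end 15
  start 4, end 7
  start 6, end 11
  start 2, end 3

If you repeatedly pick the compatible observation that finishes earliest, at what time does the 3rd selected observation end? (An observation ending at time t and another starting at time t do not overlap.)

Greedy by earliest finish: after sorting by end time, pick each interval compatible with the last pick.
By end time: (2,3), (4,6), (4,7), (7,8), (5,9), (3,10), (6,11), (9,13), (10,15), (15,16), (16,19).
Pick (2,3); next start ≥ 3 → (4,6); next start ≥ 6 → (7,8); next start ≥ 8 → (9,13); next start ≥ 13 → (15,16); next start ≥ 16 → (16,19).
Selected: (2,3) (4,6) (7,8) (9,13) (15,16) (16,19)

8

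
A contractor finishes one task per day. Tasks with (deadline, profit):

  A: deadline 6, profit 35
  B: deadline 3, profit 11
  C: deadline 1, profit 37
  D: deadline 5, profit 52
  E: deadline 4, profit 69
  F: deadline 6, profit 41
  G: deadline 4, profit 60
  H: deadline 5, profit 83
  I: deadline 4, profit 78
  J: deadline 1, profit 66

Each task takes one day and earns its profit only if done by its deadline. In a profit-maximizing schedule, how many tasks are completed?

6

Take jobs in profit order; each goes to the latest open slot no later than its deadline.
By profit: H(d5,83), I(d4,78), E(d4,69), J(d1,66), G(d4,60), D(d5,52), F(d6,41), C(d1,37), A(d6,35), B(d3,11)
H→slot 5; I→slot 4; E→slot 3; J→slot 1; G→slot 2; D skipped; F→slot 6; C skipped; A skipped; B skipped.
6 of 10 scheduled.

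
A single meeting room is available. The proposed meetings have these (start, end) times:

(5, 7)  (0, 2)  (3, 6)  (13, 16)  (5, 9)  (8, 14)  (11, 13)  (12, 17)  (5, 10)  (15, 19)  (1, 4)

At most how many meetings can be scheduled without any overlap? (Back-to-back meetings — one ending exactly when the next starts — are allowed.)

By end time: (0,2), (1,4), (3,6), (5,7), (5,9), (5,10), (11,13), (8,14), (13,16), (12,17), (15,19).
Pick (0,2); next start ≥ 2 → (3,6); next start ≥ 6 → (11,13); next start ≥ 13 → (13,16).
Selected 4 meetings.

4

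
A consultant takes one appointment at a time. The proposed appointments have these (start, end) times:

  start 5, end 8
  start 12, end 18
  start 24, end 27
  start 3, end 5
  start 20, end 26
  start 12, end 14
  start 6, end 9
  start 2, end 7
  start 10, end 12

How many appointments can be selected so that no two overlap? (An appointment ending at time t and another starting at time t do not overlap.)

5

By end time: (3,5), (2,7), (5,8), (6,9), (10,12), (12,14), (12,18), (20,26), (24,27).
Pick (3,5); next start ≥ 5 → (5,8); next start ≥ 8 → (10,12); next start ≥ 12 → (12,14); next start ≥ 14 → (20,26).
Selected 5 appointments.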